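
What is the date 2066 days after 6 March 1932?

1 November 1937

Count 2066 days after March 6, 1932:
Day-of-year of March 6, 1932: 66.
Day-of-year of November 1, 1937: 305.
1932 has 366 days, so 366 − 66 = 300 days remain in 1932.
Full years: 1933: 365; 1934: 365; 1935: 365; 1936: 366. Sum = 1461.
Total: 300 + 1461 + 305 = 2066 days.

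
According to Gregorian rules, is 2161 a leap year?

No

2161 is not a leap year.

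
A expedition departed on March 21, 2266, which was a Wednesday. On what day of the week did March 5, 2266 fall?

Monday

Count forward from the earlier date (March 5, 2266) to the later (March 21, 2266):
Within March 2266: 21 − 5 = 16 days.
16 mod 7 = 2, so 2 days before Wednesday is Monday.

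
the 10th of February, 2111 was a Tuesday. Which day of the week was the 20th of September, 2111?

February 2111: 28 − 10 = 18 days remain (2111 is not a leap year, so February has 28 days).
Then March (31), April (30), May (31), June (30), July (31), August (31): 31 + 30 + 31 + 30 + 31 + 31 = 184 days.
September 1–20, 2111: 20 days.
Total: 18 + 184 + 20 = 222 days.
222 mod 7 = 5, so 5 days after Tuesday is Sunday.

Sunday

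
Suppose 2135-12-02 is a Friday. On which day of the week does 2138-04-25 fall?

Friday

Day-of-year of December 2, 2135: 336.
Day-of-year of April 25, 2138: 115.
2135 has 365 days, so 365 − 336 = 29 days remain in 2135.
Full years: 2136: 366; 2137: 365. Sum = 731.
Total: 29 + 731 + 115 = 875 days.
875 is a multiple of 7, so 2138-04-25 falls on the same weekday: Friday.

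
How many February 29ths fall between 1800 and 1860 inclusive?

Years divisible by 4: 1800, 1804, …, 1860 — 16 in all.
Of these, 1800 is divisible by 100 but not 400, so not leap.
Leap years: 16 − 1 = 15.

15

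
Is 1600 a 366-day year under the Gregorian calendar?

Yes

1600 is a leap year (divisible by 400).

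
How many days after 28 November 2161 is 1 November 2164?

Day-of-year of November 28, 2161: 332.
Day-of-year of November 1, 2164: 306.
2161 has 365 days, so 365 − 332 = 33 days remain in 2161.
Full years: 2162: 365; 2163: 365. Sum = 730.
Total: 33 + 730 + 306 = 1069 days.

1069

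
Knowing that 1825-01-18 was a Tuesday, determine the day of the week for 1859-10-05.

From January 18, 1825 to January 18, 1859: 34 years, of which 8 contain a Feb 29 — 26×365 + 8×366 = 12418 days.
January 1859: 31 − 18 = 13 days remain.
Then February 1859 (28), March (31), April (30), May (31), June (30), July (31), August (31), September (30): 28 + 31 + 30 + 31 + 30 + 31 + 31 + 30 = 242 days.
October 1–5, 1859: 5 days.
Residual: 260 days.
Total: 12678 days.
12678 mod 7 = 1, so 1 day after Tuesday is Wednesday.

Wednesday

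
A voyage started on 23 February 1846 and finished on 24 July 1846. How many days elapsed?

151

February 1846: 28 − 23 = 5 days remain (1846 is not a leap year, so February has 28 days).
Then March (31), April (30), May (31), June (30): 31 + 30 + 31 + 30 = 122 days.
July 1–24, 1846: 24 days.
Total: 5 + 122 + 24 = 151 days.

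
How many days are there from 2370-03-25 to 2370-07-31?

March 2370: 31 − 25 = 6 days remain.
Then April (30), May (31), June (30): 30 + 31 + 30 = 91 days.
July 1–31, 2370: 31 days.
Total: 6 + 91 + 31 = 128 days.

128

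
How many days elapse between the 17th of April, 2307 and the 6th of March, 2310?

April 17, 2307 → April 17, 2308: 366 days (2308 is a leap year).
April 17, 2308 → April 17, 2309: 365 days.
April 2309: 30 − 17 = 13 days remain.
Then 10 full months totalling 304 days.
March 1–6, 2310: 6 days.
Residual: 323 days.
Total: 1054 days.

1054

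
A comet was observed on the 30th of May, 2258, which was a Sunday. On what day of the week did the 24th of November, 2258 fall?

May 2258: 31 − 30 = 1 day remains.
Then June (30), July (31), August (31), September (30), October (31): 30 + 31 + 31 + 30 + 31 = 153 days.
November 1–24, 2258: 24 days.
Total: 1 + 153 + 24 = 178 days.
178 mod 7 = 3, so 3 days after Sunday is Wednesday.

Wednesday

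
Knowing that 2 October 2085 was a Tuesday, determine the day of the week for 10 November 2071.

Tuesday

Count forward from the earlier date (November 10, 2071) to the later (October 2, 2085):
From November 10, 2071 to November 10, 2084: 13 years, of which 4 contain a Feb 29 — 9×365 + 4×366 = 4749 days.
November 2084: 30 − 10 = 20 days remain.
Then 10 full months totalling 304 days.
October 1–2, 2085: 2 days.
Residual: 326 days.
Total: 5075 days.
5075 is a multiple of 7, so 10 November 2071 falls on the same weekday: Tuesday.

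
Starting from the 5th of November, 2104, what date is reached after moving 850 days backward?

the 9th of July, 2102

Count 850 days before November 5, 2104:
July 2102: 31 − 9 = 22 days remain.
Then 27 full months totalling 823 days.
November 1–5, 2104: 5 days.
Total: 22 + 823 + 5 = 850 days.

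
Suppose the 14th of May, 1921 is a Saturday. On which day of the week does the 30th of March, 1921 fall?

Wednesday

Count forward from the earlier date (March 30, 1921) to the later (May 14, 1921):
March 1921: 31 − 30 = 1 day remains.
Then April (30): 30 days.
May 1–14, 1921: 14 days.
Total: 1 + 30 + 14 = 45 days.
45 mod 7 = 3, so 3 days before Saturday is Wednesday.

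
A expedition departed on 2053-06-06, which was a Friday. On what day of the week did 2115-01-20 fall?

Day-of-year of June 6, 2053: 157.
Day-of-year of January 20, 2115: 20.
2053 has 365 days, so 365 − 157 = 208 days remain in 2053.
Full years 2054–2114: 47 common + 14 leap = 47×365 + 14×366 = 22279 days.
Total: 208 + 22279 + 20 = 22507 days.
22507 mod 7 = 2, so 2 days after Friday is Sunday.

Sunday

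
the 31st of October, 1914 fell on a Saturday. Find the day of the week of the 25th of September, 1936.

From October 31, 1914 to October 31, 1935: 21 years, of which 5 contain a Feb 29 — 16×365 + 5×366 = 7670 days.
October 1935: 31 − 31 = 0 days remain.
Then 10 full months totalling 305 days.
September 1–25, 1936: 25 days.
Residual: 330 days.
Total: 8000 days.
8000 mod 7 = 6, so 6 days after Saturday is Friday.

Friday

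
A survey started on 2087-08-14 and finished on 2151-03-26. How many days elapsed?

23234

From August 14, 2087 to August 14, 2150: 63 years, of which 15 contain a Feb 29 — 48×365 + 15×366 = 23010 days.
(2100 is not a leap year (divisible by 100 but not 400).)
August 2150: 31 − 14 = 17 days remain.
Then September (30), October (31), November (30), December (31), January (31), February 2151 (28): 30 + 31 + 30 + 31 + 31 + 28 = 181 days.
March 1–26, 2151: 26 days.
Residual: 224 days.
Total: 23234 days.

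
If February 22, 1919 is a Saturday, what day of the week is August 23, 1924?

Saturday

Day-of-year of February 22, 1919: 53.
Day-of-year of August 23, 1924: 236.
1919 has 365 days, so 365 − 53 = 312 days remain in 1919.
Full years: 1920: 366; 1921: 365; 1922: 365; 1923: 365. Sum = 1461.
Total: 312 + 1461 + 236 = 2009 days.
2009 is a multiple of 7, so August 23, 1924 falls on the same weekday: Saturday.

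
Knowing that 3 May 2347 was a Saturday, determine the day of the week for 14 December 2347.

May 2347: 31 − 3 = 28 days remain.
Then June (30), July (31), August (31), September (30), October (31), November (30): 30 + 31 + 31 + 30 + 31 + 30 = 183 days.
December 1–14, 2347: 14 days.
Total: 28 + 183 + 14 = 225 days.
225 mod 7 = 1, so 1 day after Saturday is Sunday.

Sunday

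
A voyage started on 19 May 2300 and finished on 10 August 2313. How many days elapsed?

4831

From May 19, 2300 to May 19, 2313: 13 years, of which 3 contain a Feb 29 — 10×365 + 3×366 = 4748 days.
May 2313: 31 − 19 = 12 days remain.
Then June (30), July (31): 30 + 31 = 61 days.
August 1–10, 2313: 10 days.
Residual: 83 days.
Total: 4831 days.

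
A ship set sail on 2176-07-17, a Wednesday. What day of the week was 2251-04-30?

Day-of-year of July 17, 2176: 199.
Day-of-year of April 30, 2251: 120.
2176 has 366 days, so 366 − 199 = 167 days remain in 2176.
Full years 2177–2250: 57 common + 17 leap = 57×365 + 17×366 = 27027 days.
Total: 167 + 27027 + 120 = 27314 days.
27314 is a multiple of 7, so 2251-04-30 falls on the same weekday: Wednesday.

Wednesday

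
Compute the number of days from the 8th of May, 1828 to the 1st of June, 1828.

May 1828: 31 − 8 = 23 days remain.
June 1, 1828: 1 day.
Total: 23 + 1 = 24 days.

24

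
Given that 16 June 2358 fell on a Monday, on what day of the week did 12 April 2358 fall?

Count forward from the earlier date (April 12, 2358) to the later (June 16, 2358):
April 2358: 30 − 12 = 18 days remain.
Then May (31): 31 days.
June 1–16, 2358: 16 days.
Total: 18 + 31 + 16 = 65 days.
65 mod 7 = 2, so 2 days before Monday is Saturday.

Saturday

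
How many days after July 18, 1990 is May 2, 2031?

14898

From July 18, 1990 to July 18, 2030: 40 years, of which 10 contain a Feb 29 — 30×365 + 10×366 = 14610 days.
(2000 is a leap year (divisible by 400).)
July 2030: 31 − 18 = 13 days remain.
Then 9 full months totalling 273 days.
May 1–2, 2031: 2 days.
Residual: 288 days.
Total: 14898 days.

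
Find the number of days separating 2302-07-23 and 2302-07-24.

1

Within July 2302: 24 − 23 = 1 day.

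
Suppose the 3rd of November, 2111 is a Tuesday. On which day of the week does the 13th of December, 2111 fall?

Sunday

November 2111: 30 − 3 = 27 days remain.
December 1–13, 2111: 13 days.
Total: 27 + 13 = 40 days.
40 mod 7 = 5, so 5 days after Tuesday is Sunday.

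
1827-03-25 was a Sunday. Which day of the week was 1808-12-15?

Count forward from the earlier date (December 15, 1808) to the later (March 25, 1827):
Day-of-year of December 15, 1808: 350.
Day-of-year of March 25, 1827: 84.
1808 has 366 days, so 366 − 350 = 16 days remain in 1808.
Full years 1809–1826: 14 common + 4 leap = 14×365 + 4×366 = 6574 days.
Total: 16 + 6574 + 84 = 6674 days.
6674 mod 7 = 3, so 3 days before Sunday is Thursday.

Thursday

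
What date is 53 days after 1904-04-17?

1904-06-09

Count 53 days after April 17, 1904:
April 1904: 30 − 17 = 13 days remain.
Then May (31): 31 days.
June 1–9, 1904: 9 days.
Total: 13 + 31 + 9 = 53 days.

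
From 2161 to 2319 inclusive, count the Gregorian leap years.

37

Years divisible by 4: 2164, 2168, …, 2316 — 39 in all.
Of these, 2200, 2300 are divisible by 100 but not 400, so not leap.
Leap years: 39 − 2 = 37.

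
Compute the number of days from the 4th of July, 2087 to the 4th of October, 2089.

823

Day-of-year of July 4, 2087: 185.
Day-of-year of October 4, 2089: 277.
2087 has 365 days, so 365 − 185 = 180 days remain in 2087.
Full years: 2088: 366. Sum = 366.
Total: 180 + 366 + 277 = 823 days.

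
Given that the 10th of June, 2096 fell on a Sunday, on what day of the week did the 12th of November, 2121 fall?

Day-of-year of June 10, 2096: 162.
Day-of-year of November 12, 2121: 316.
2096 has 366 days, so 366 − 162 = 204 days remain in 2096.
Full years 2097–2120: 19 common + 5 leap = 19×365 + 5×366 = 8765 days.
Total: 204 + 8765 + 316 = 9285 days.
9285 mod 7 = 3, so 3 days after Sunday is Wednesday.

Wednesday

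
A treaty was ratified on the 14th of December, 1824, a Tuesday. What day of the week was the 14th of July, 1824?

Wednesday

Count forward from the earlier date (July 14, 1824) to the later (December 14, 1824):
July 1824: 31 − 14 = 17 days remain.
Then August (31), September (30), October (31), November (30): 31 + 30 + 31 + 30 = 122 days.
December 1–14, 1824: 14 days.
Total: 17 + 122 + 14 = 153 days.
153 mod 7 = 6, so 6 days before Tuesday is Wednesday.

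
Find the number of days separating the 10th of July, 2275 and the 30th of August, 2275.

51

July 2275: 31 − 10 = 21 days remain.
August 1–30, 2275: 30 days.
Total: 21 + 30 = 51 days.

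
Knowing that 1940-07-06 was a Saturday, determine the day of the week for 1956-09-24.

Monday

From July 6, 1940 to July 6, 1956: 16 years, of which 4 contain a Feb 29 — 12×365 + 4×366 = 5844 days.
July 1956: 31 − 6 = 25 days remain.
Then August (31): 31 days.
September 1–24, 1956: 24 days.
Residual: 80 days.
Total: 5924 days.
5924 mod 7 = 2, so 2 days after Saturday is Monday.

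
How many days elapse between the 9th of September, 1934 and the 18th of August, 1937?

Day-of-year of September 9, 1934: 252.
Day-of-year of August 18, 1937: 230.
1934 has 365 days, so 365 − 252 = 113 days remain in 1934.
Full years: 1935: 365; 1936: 366. Sum = 731.
Total: 113 + 731 + 230 = 1074 days.

1074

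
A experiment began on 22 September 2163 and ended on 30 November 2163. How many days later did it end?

69

September 2163: 30 − 22 = 8 days remain.
Then October (31): 31 days.
November 1–30, 2163: 30 days.
Total: 8 + 31 + 30 = 69 days.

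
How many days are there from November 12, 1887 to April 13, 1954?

Day-of-year of November 12, 1887: 316.
Day-of-year of April 13, 1954: 103.
1887 has 365 days, so 365 − 316 = 49 days remain in 1887.
Full years 1888–1953: 50 common + 16 leap = 50×365 + 16×366 = 24106 days.
Total: 49 + 24106 + 103 = 24258 days.

24258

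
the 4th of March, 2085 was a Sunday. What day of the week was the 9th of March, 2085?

Friday

Within March 2085: 9 − 4 = 5 days.
5 mod 7 = 5, so 5 days after Sunday is Friday.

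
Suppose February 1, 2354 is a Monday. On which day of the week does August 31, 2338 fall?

Count forward from the earlier date (August 31, 2338) to the later (February 1, 2354):
From August 31, 2338 to August 31, 2353: 15 years, of which 4 contain a Feb 29 — 11×365 + 4×366 = 5479 days.
August 2353: 31 − 31 = 0 days remain.
Then September (30), October (31), November (30), December (31), January (31): 30 + 31 + 30 + 31 + 31 = 153 days.
February 1, 2354: 1 day (2354 is not a leap year).
Residual: 154 days.
Total: 5633 days.
5633 mod 7 = 5, so 5 days before Monday is Wednesday.

Wednesday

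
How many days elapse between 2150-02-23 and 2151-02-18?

February 2150: 28 − 23 = 5 days remain (2150 is not a leap year, so February has 28 days).
Then 11 full months totalling 337 days.
February 1–18, 2151: 18 days (2151 is not a leap year).
Total: 5 + 337 + 18 = 360 days.

360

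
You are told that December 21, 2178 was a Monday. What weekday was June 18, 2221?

From December 21, 2178 to December 21, 2220: 42 years, of which 10 contain a Feb 29 — 32×365 + 10×366 = 15340 days.
(2200 is not a leap year (divisible by 100 but not 400).)
December 2220: 31 − 21 = 10 days remain.
Then January (31), February 2221 (28), March (31), April (30), May (31): 31 + 28 + 31 + 30 + 31 = 151 days.
June 1–18, 2221: 18 days.
Residual: 179 days.
Total: 15519 days.
15519 is a multiple of 7, so June 18, 2221 falls on the same weekday: Monday.

Monday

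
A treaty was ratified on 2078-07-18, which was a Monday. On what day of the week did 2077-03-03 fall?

Count forward from the earlier date (March 3, 2077) to the later (July 18, 2078):
March 3, 2077 → March 3, 2078: 365 days.
March 2078: 31 − 3 = 28 days remain.
Then April (30), May (31), June (30): 30 + 31 + 30 = 91 days.
July 1–18, 2078: 18 days.
Residual: 137 days.
Total: 502 days.
502 mod 7 = 5, so 5 days before Monday is Wednesday.

Wednesday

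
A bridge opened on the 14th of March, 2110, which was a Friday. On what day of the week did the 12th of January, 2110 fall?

Count forward from the earlier date (January 12, 2110) to the later (March 14, 2110):
January 2110: 31 − 12 = 19 days remain.
Then February 2110 (28): 28 days.
March 1–14, 2110: 14 days.
Total: 19 + 28 + 14 = 61 days.
61 mod 7 = 5, so 5 days before Friday is Sunday.

Sunday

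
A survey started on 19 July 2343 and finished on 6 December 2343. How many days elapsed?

July 2343: 31 − 19 = 12 days remain.
Then August (31), September (30), October (31), November (30): 31 + 30 + 31 + 30 = 122 days.
December 1–6, 2343: 6 days.
Total: 12 + 122 + 6 = 140 days.

140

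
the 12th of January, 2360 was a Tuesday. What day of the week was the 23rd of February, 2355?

Count forward from the earlier date (February 23, 2355) to the later (January 12, 2360):
February 23, 2355 → February 23, 2356: 365 days.
February 23, 2356 → February 23, 2357: 366 days (2356 is a leap year).
February 23, 2357 → February 23, 2358: 365 days.
February 23, 2358 → February 23, 2359: 365 days.
February 2359: 28 − 23 = 5 days remain (2359 is not a leap year, so February has 28 days).
Then 10 full months totalling 306 days.
January 1–12, 2360: 12 days.
Residual: 323 days.
Total: 1784 days.
1784 mod 7 = 6, so 6 days before Tuesday is Wednesday.

Wednesday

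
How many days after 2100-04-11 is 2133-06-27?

Day-of-year of April 11, 2100: 101.
Day-of-year of June 27, 2133: 178.
2100 has 365 days, so 365 − 101 = 264 days remain in 2100.
Full years 2101–2132: 24 common + 8 leap = 24×365 + 8×366 = 11688 days.
Total: 264 + 11688 + 178 = 12130 days.

12130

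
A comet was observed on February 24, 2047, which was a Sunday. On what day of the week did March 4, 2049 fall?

February 2047: 28 − 24 = 4 days remain (2047 is not a leap year, so February has 28 days).
Then 24 full months totalling 731 days.
March 1–4, 2049: 4 days.
Total: 4 + 731 + 4 = 739 days.
739 mod 7 = 4, so 4 days after Sunday is Thursday.

Thursday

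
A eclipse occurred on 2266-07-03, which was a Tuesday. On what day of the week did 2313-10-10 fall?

Friday

Day-of-year of July 3, 2266: 184.
Day-of-year of October 10, 2313: 283.
2266 has 365 days, so 365 − 184 = 181 days remain in 2266.
Full years 2267–2312: 35 common + 11 leap = 35×365 + 11×366 = 16801 days.
Total: 181 + 16801 + 283 = 17265 days.
17265 mod 7 = 3, so 3 days after Tuesday is Friday.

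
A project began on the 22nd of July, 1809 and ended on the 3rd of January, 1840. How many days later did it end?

Day-of-year of July 22, 1809: 203.
Day-of-year of January 3, 1840: 3.
1809 has 365 days, so 365 − 203 = 162 days remain in 1809.
Full years 1810–1839: 23 common + 7 leap = 23×365 + 7×366 = 10957 days.
Total: 162 + 10957 + 3 = 11122 days.

11122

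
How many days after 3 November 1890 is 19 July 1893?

Day-of-year of November 3, 1890: 307.
Day-of-year of July 19, 1893: 200.
1890 has 365 days, so 365 − 307 = 58 days remain in 1890.
Full years: 1891: 365; 1892: 366. Sum = 731.
Total: 58 + 731 + 200 = 989 days.

989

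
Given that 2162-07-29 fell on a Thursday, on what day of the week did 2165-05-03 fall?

July 29, 2162 → July 29, 2163: 365 days.
July 29, 2163 → July 29, 2164: 366 days (2164 is a leap year).
July 2164: 31 − 29 = 2 days remain.
Then 9 full months totalling 273 days.
May 1–3, 2165: 3 days.
Residual: 278 days.
Total: 1009 days.
1009 mod 7 = 1, so 1 day after Thursday is Friday.

Friday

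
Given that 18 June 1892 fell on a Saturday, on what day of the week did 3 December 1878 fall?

Count forward from the earlier date (December 3, 1878) to the later (June 18, 1892):
Day-of-year of December 3, 1878: 337.
Day-of-year of June 18, 1892: 170.
1878 has 365 days, so 365 − 337 = 28 days remain in 1878.
Full years 1879–1891: 10 common + 3 leap = 10×365 + 3×366 = 4748 days.
Total: 28 + 4748 + 170 = 4946 days.
4946 mod 7 = 4, so 4 days before Saturday is Tuesday.

Tuesday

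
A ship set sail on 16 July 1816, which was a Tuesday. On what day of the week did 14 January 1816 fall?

Sunday

Count forward from the earlier date (January 14, 1816) to the later (July 16, 1816):
January 1816: 31 − 14 = 17 days remain.
Then February 1816 (29), March (31), April (30), May (31), June (30): 29 + 31 + 30 + 31 + 30 = 151 days.
July 1–16, 1816: 16 days.
Total: 17 + 151 + 16 = 184 days.
184 mod 7 = 2, so 2 days before Tuesday is Sunday.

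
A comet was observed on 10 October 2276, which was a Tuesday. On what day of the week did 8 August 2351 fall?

Day-of-year of October 10, 2276: 284.
Day-of-year of August 8, 2351: 220.
2276 has 366 days, so 366 − 284 = 82 days remain in 2276.
Full years 2277–2350: 57 common + 17 leap = 57×365 + 17×366 = 27027 days.
Total: 82 + 27027 + 220 = 27329 days.
27329 mod 7 = 1, so 1 day after Tuesday is Wednesday.

Wednesday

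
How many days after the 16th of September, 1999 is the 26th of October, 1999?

40

September 1999: 30 − 16 = 14 days remain.
October 1–26, 1999: 26 days.
Total: 14 + 26 = 40 days.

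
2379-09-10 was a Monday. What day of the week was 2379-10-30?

Tuesday

September 2379: 30 − 10 = 20 days remain.
October 1–30, 2379: 30 days.
Total: 20 + 30 = 50 days.
50 mod 7 = 1, so 1 day after Monday is Tuesday.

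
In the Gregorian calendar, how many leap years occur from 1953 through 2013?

15

Years divisible by 4: 1956, 1960, …, 2012 — 15 in all.
2000 is divisible by 400, so still leap.
No century exceptions apply. Count: 15.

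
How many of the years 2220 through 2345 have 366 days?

31

Years divisible by 4: 2220, 2224, …, 2344 — 32 in all.
Of these, 2300 is divisible by 100 but not 400, so not leap.
Leap years: 32 − 1 = 31.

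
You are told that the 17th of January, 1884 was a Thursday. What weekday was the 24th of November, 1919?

From January 17, 1884 to January 17, 1919: 35 years, of which 8 contain a Feb 29 — 27×365 + 8×366 = 12783 days.
(1900 is not a leap year (divisible by 100 but not 400).)
January 1919: 31 − 17 = 14 days remain.
Then 9 full months totalling 273 days.
November 1–24, 1919: 24 days.
Residual: 311 days.
Total: 13094 days.
13094 mod 7 = 4, so 4 days after Thursday is Monday.

Monday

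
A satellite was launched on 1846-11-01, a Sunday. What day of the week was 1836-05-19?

Count forward from the earlier date (May 19, 1836) to the later (November 1, 1846):
Day-of-year of May 19, 1836: 140.
Day-of-year of November 1, 1846: 305.
1836 has 366 days, so 366 − 140 = 226 days remain in 1836.
Full years 1837–1845: 7 common + 2 leap = 7×365 + 2×366 = 3287 days.
Total: 226 + 3287 + 305 = 3818 days.
3818 mod 7 = 3, so 3 days before Sunday is Thursday.

Thursday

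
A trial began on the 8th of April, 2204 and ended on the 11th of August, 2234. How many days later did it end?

11082

From April 8, 2204 to April 8, 2234: 30 years, of which 7 contain a Feb 29 — 23×365 + 7×366 = 10957 days.
April 2234: 30 − 8 = 22 days remain.
Then May (31), June (30), July (31): 31 + 30 + 31 = 92 days.
August 1–11, 2234: 11 days.
Residual: 125 days.
Total: 11082 days.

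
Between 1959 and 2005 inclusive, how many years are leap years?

12

Years divisible by 4 in [1959, 2005]: 1960, 1964, 1968, 1972, 1976, 1980, 1984, 1988, 1992, 1996, 2000, 2004.
2000 is divisible by 400, so still leap.
No century exceptions apply. Count: 12.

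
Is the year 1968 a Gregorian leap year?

1968 is a leap year.

Yes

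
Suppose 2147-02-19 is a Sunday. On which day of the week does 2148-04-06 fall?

Saturday

Day-of-year of February 19, 2147: 50.
Day-of-year of April 6, 2148: 97.
2147 has 365 days, so 365 − 50 = 315 days remain in 2147.
Total: 315 + 97 = 412 days.
412 mod 7 = 6, so 6 days after Sunday is Saturday.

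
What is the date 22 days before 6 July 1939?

14 June 1939

Count 22 days before July 6, 1939:
June 1939: 30 − 14 = 16 days remain.
July 1–6, 1939: 6 days.
Total: 16 + 6 = 22 days.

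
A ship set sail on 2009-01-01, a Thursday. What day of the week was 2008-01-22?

Tuesday

Count forward from the earlier date (January 22, 2008) to the later (January 1, 2009):
Day-of-year of January 22, 2008: 22.
Day-of-year of January 1, 2009: 1.
2008 has 366 days, so 366 − 22 = 344 days remain in 2008.
Total: 344 + 1 = 345 days.
345 mod 7 = 2, so 2 days before Thursday is Tuesday.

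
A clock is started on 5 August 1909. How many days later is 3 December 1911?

850

Day-of-year of August 5, 1909: 217.
Day-of-year of December 3, 1911: 337.
1909 has 365 days, so 365 − 217 = 148 days remain in 1909.
Full years: 1910: 365. Sum = 365.
Total: 148 + 365 + 337 = 850 days.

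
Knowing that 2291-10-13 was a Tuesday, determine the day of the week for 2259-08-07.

Sunday

Count forward from the earlier date (August 7, 2259) to the later (October 13, 2291):
Day-of-year of August 7, 2259: 219.
Day-of-year of October 13, 2291: 286.
2259 has 365 days, so 365 − 219 = 146 days remain in 2259.
Full years 2260–2290: 23 common + 8 leap = 23×365 + 8×366 = 11323 days.
Total: 146 + 11323 + 286 = 11755 days.
11755 mod 7 = 2, so 2 days before Tuesday is Sunday.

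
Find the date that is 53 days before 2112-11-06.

2112-09-14

Count 53 days before November 6, 2112:
September 2112: 30 − 14 = 16 days remain.
Then October (31): 31 days.
November 1–6, 2112: 6 days.
Total: 16 + 31 + 6 = 53 days.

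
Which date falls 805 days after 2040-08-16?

2042-10-30

Count 805 days after August 16, 2040:
Day-of-year of August 16, 2040: 229.
Day-of-year of October 30, 2042: 303.
2040 has 366 days, so 366 − 229 = 137 days remain in 2040.
Full years: 2041: 365. Sum = 365.
Total: 137 + 365 + 303 = 805 days.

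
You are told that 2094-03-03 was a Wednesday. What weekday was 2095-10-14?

Day-of-year of March 3, 2094: 62.
Day-of-year of October 14, 2095: 287.
2094 has 365 days, so 365 − 62 = 303 days remain in 2094.
Total: 303 + 287 = 590 days.
590 mod 7 = 2, so 2 days after Wednesday is Friday.

Friday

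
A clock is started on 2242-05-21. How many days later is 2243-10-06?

Day-of-year of May 21, 2242: 141.
Day-of-year of October 6, 2243: 279.
2242 has 365 days, so 365 − 141 = 224 days remain in 2242.
Total: 224 + 279 = 503 days.

503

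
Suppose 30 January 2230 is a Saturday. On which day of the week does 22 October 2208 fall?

Count forward from the earlier date (October 22, 2208) to the later (January 30, 2230):
Day-of-year of October 22, 2208: 296.
Day-of-year of January 30, 2230: 30.
2208 has 366 days, so 366 − 296 = 70 days remain in 2208.
Full years 2209–2229: 16 common + 5 leap = 16×365 + 5×366 = 7670 days.
Total: 70 + 7670 + 30 = 7770 days.
7770 is a multiple of 7, so 22 October 2208 falls on the same weekday: Saturday.

Saturday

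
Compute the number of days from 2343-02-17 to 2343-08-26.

February 2343: 28 − 17 = 11 days remain (2343 is not a leap year, so February has 28 days).
Then March (31), April (30), May (31), June (30), July (31): 31 + 30 + 31 + 30 + 31 = 153 days.
August 1–26, 2343: 26 days.
Total: 11 + 153 + 26 = 190 days.

190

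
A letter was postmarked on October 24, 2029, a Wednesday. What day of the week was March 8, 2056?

Wednesday

From October 24, 2029 to October 24, 2055: 26 years, of which 6 contain a Feb 29 — 20×365 + 6×366 = 9496 days.
October 2055: 31 − 24 = 7 days remain.
Then November (30), December (31), January (31), February 2056 (29): 30 + 31 + 31 + 29 = 121 days.
March 1–8, 2056: 8 days.
Residual: 136 days.
Total: 9632 days.
9632 is a multiple of 7, so March 8, 2056 falls on the same weekday: Wednesday.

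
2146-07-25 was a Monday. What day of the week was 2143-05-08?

Count forward from the earlier date (May 8, 2143) to the later (July 25, 2146):
Day-of-year of May 8, 2143: 128.
Day-of-year of July 25, 2146: 206.
2143 has 365 days, so 365 − 128 = 237 days remain in 2143.
Full years: 2144: 366; 2145: 365. Sum = 731.
Total: 237 + 731 + 206 = 1174 days.
1174 mod 7 = 5, so 5 days before Monday is Wednesday.

Wednesday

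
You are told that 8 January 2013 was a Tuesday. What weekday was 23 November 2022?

Wednesday

From January 8, 2013 to January 8, 2022: 9 years, of which 2 contain a Feb 29 — 7×365 + 2×366 = 3287 days.
January 2022: 31 − 8 = 23 days remain.
Then 9 full months totalling 273 days.
November 1–23, 2022: 23 days.
Residual: 319 days.
Total: 3606 days.
3606 mod 7 = 1, so 1 day after Tuesday is Wednesday.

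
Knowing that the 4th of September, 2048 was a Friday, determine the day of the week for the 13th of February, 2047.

Count forward from the earlier date (February 13, 2047) to the later (September 4, 2048):
February 2047: 28 − 13 = 15 days remain (2047 is not a leap year, so February has 28 days).
Then 18 full months totalling 550 days.
September 1–4, 2048: 4 days.
Total: 15 + 550 + 4 = 569 days.
569 mod 7 = 2, so 2 days before Friday is Wednesday.

Wednesday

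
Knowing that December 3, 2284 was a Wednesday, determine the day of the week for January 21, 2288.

December 3, 2284 → December 3, 2285: 365 days.
December 3, 2285 → December 3, 2286: 365 days.
December 3, 2286 → December 3, 2287: 365 days.
December 2287: 31 − 3 = 28 days remain.
January 1–21, 2288: 21 days.
Residual: 49 days.
Total: 1144 days.
1144 mod 7 = 3, so 3 days after Wednesday is Saturday.

Saturday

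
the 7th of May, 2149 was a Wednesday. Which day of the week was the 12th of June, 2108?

Count forward from the earlier date (June 12, 2108) to the later (May 7, 2149):
Day-of-year of June 12, 2108: 164.
Day-of-year of May 7, 2149: 127.
2108 has 366 days, so 366 − 164 = 202 days remain in 2108.
Full years 2109–2148: 30 common + 10 leap = 30×365 + 10×366 = 14610 days.
Total: 202 + 14610 + 127 = 14939 days.
14939 mod 7 = 1, so 1 day before Wednesday is Tuesday.

Tuesday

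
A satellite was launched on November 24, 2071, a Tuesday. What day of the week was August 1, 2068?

Wednesday

Count forward from the earlier date (August 1, 2068) to the later (November 24, 2071):
Day-of-year of August 1, 2068: 214.
Day-of-year of November 24, 2071: 328.
2068 has 366 days, so 366 − 214 = 152 days remain in 2068.
Full years: 2069: 365; 2070: 365. Sum = 730.
Total: 152 + 730 + 328 = 1210 days.
1210 mod 7 = 6, so 6 days before Tuesday is Wednesday.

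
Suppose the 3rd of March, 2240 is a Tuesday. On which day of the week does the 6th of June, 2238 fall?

Count forward from the earlier date (June 6, 2238) to the later (March 3, 2240):
Day-of-year of June 6, 2238: 157.
Day-of-year of March 3, 2240: 63.
2238 has 365 days, so 365 − 157 = 208 days remain in 2238.
Full years: 2239: 365. Sum = 365.
Total: 208 + 365 + 63 = 636 days.
636 mod 7 = 6, so 6 days before Tuesday is Wednesday.

Wednesday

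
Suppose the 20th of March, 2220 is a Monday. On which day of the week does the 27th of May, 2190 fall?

Count forward from the earlier date (May 27, 2190) to the later (March 20, 2220):
Day-of-year of May 27, 2190: 147.
Day-of-year of March 20, 2220: 80.
2190 has 365 days, so 365 − 147 = 218 days remain in 2190.
Full years 2191–2219: 23 common + 6 leap = 23×365 + 6×366 = 10591 days.
Total: 218 + 10591 + 80 = 10889 days.
10889 mod 7 = 4, so 4 days before Monday is Thursday.

Thursday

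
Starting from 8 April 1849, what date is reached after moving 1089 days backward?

15 April 1846

Count 1089 days before April 8, 1849:
April 15, 1846 → April 15, 1847: 365 days.
April 15, 1847 → April 15, 1848: 366 days (1848 is a leap year).
April 1848: 30 − 15 = 15 days remain.
Then 11 full months totalling 335 days.
April 1–8, 1849: 8 days.
Residual: 358 days.
Total: 1089 days.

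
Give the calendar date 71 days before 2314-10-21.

2314-08-11

Count 71 days before October 21, 2314:
August 2314: 31 − 11 = 20 days remain.
Then September (30): 30 days.
October 1–21, 2314: 21 days.
Total: 20 + 30 + 21 = 71 days.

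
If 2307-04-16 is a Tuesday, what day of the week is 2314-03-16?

Monday

Day-of-year of April 16, 2307: 106.
Day-of-year of March 16, 2314: 75.
2307 has 365 days, so 365 − 106 = 259 days remain in 2307.
Full years: 2308: 366; 2309: 365; 2310: 365; 2311: 365; 2312: 366; 2313: 365. Sum = 2192.
Total: 259 + 2192 + 75 = 2526 days.
2526 mod 7 = 6, so 6 days after Tuesday is Monday.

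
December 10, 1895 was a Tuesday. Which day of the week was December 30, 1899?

Day-of-year of December 10, 1895: 344.
Day-of-year of December 30, 1899: 364.
1895 has 365 days, so 365 − 344 = 21 days remain in 1895.
Full years: 1896: 366; 1897: 365; 1898: 365. Sum = 1096.
Total: 21 + 1096 + 364 = 1481 days.
1481 mod 7 = 4, so 4 days after Tuesday is Saturday.

Saturday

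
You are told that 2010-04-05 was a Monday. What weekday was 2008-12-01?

Count forward from the earlier date (December 1, 2008) to the later (April 5, 2010):
Day-of-year of December 1, 2008: 336.
Day-of-year of April 5, 2010: 95.
2008 has 366 days, so 366 − 336 = 30 days remain in 2008.
Full years: 2009: 365. Sum = 365.
Total: 30 + 365 + 95 = 490 days.
490 is a multiple of 7, so 2008-12-01 falls on the same weekday: Monday.

Monday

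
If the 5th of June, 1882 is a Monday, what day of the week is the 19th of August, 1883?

Sunday

Day-of-year of June 5, 1882: 156.
Day-of-year of August 19, 1883: 231.
1882 has 365 days, so 365 − 156 = 209 days remain in 1882.
Total: 209 + 231 = 440 days.
440 mod 7 = 6, so 6 days after Monday is Sunday.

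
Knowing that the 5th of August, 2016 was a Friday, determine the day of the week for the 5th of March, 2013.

Count forward from the earlier date (March 5, 2013) to the later (August 5, 2016):
Day-of-year of March 5, 2013: 64.
Day-of-year of August 5, 2016: 218.
2013 has 365 days, so 365 − 64 = 301 days remain in 2013.
Full years: 2014: 365; 2015: 365. Sum = 730.
Total: 301 + 730 + 218 = 1249 days.
1249 mod 7 = 3, so 3 days before Friday is Tuesday.

Tuesday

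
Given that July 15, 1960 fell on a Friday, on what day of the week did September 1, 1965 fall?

Day-of-year of July 15, 1960: 197.
Day-of-year of September 1, 1965: 244.
1960 has 366 days, so 366 − 197 = 169 days remain in 1960.
Full years: 1961: 365; 1962: 365; 1963: 365; 1964: 366. Sum = 1461.
Total: 169 + 1461 + 244 = 1874 days.
1874 mod 7 = 5, so 5 days after Friday is Wednesday.

Wednesday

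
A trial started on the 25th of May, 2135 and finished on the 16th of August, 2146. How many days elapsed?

4101

Day-of-year of May 25, 2135: 145.
Day-of-year of August 16, 2146: 228.
2135 has 365 days, so 365 − 145 = 220 days remain in 2135.
Full years 2136–2145: 7 common + 3 leap = 7×365 + 3×366 = 3653 days.
Total: 220 + 3653 + 228 = 4101 days.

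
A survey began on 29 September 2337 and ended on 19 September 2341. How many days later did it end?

1451

Day-of-year of September 29, 2337: 272.
Day-of-year of September 19, 2341: 262.
2337 has 365 days, so 365 − 272 = 93 days remain in 2337.
Full years: 2338: 365; 2339: 365; 2340: 366. Sum = 1096.
Total: 93 + 1096 + 262 = 1451 days.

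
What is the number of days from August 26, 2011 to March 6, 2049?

From August 26, 2011 to August 26, 2048: 37 years, of which 10 contain a Feb 29 — 27×365 + 10×366 = 13515 days.
August 2048: 31 − 26 = 5 days remain.
Then September (30), October (31), November (30), December (31), January (31), February 2049 (28): 30 + 31 + 30 + 31 + 31 + 28 = 181 days.
March 1–6, 2049: 6 days.
Residual: 192 days.
Total: 13707 days.

13707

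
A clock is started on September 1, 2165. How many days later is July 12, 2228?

22959

From September 1, 2165 to September 1, 2227: 62 years, of which 14 contain a Feb 29 — 48×365 + 14×366 = 22644 days.
(2200 is not a leap year (divisible by 100 but not 400).)
September 2227: 30 − 1 = 29 days remain.
Then 9 full months totalling 274 days.
July 1–12, 2228: 12 days.
Residual: 315 days.
Total: 22959 days.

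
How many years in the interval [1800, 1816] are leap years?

Years divisible by 4 in [1800, 1816]: 1800, 1804, 1808, 1812, 1816.
Of these, 1800 is divisible by 100 but not 400, so not leap.
Leap years: 5 − 1 = 4.

4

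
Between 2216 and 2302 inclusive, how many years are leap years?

Years divisible by 4: 2216, 2220, …, 2300 — 22 in all.
Of these, 2300 is divisible by 100 but not 400, so not leap.
Leap years: 22 − 1 = 21.

21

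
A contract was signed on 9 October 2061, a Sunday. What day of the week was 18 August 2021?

Count forward from the earlier date (August 18, 2021) to the later (October 9, 2061):
Day-of-year of August 18, 2021: 230.
Day-of-year of October 9, 2061: 282.
2021 has 365 days, so 365 − 230 = 135 days remain in 2021.
Full years 2022–2060: 29 common + 10 leap = 29×365 + 10×366 = 14245 days.
Total: 135 + 14245 + 282 = 14662 days.
14662 mod 7 = 4, so 4 days before Sunday is Wednesday.

Wednesday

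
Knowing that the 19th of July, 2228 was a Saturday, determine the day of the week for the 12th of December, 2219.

Count forward from the earlier date (December 12, 2219) to the later (July 19, 2228):
Day-of-year of December 12, 2219: 346.
Day-of-year of July 19, 2228: 201.
2219 has 365 days, so 365 − 346 = 19 days remain in 2219.
Full years 2220–2227: 6 common + 2 leap = 6×365 + 2×366 = 2922 days.
Total: 19 + 2922 + 201 = 3142 days.
3142 mod 7 = 6, so 6 days before Saturday is Sunday.

Sunday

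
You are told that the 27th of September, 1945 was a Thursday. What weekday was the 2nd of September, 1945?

Sunday

Count forward from the earlier date (September 2, 1945) to the later (September 27, 1945):
Within September 1945: 27 − 2 = 25 days.
25 mod 7 = 4, so 4 days before Thursday is Sunday.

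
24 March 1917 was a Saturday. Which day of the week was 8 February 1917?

Thursday

Count forward from the earlier date (February 8, 1917) to the later (March 24, 1917):
February 1917: 28 − 8 = 20 days remain (1917 is not a leap year, so February has 28 days).
March 1–24, 1917: 24 days.
Total: 20 + 24 = 44 days.
44 mod 7 = 2, so 2 days before Saturday is Thursday.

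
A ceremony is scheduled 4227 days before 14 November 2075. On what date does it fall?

18 April 2064

Count 4227 days before November 14, 2075:
From April 18, 2064 to April 18, 2075: 11 years, of which 2 contain a Feb 29 — 9×365 + 2×366 = 4017 days.
April 2075: 30 − 18 = 12 days remain.
Then May (31), June (30), July (31), August (31), September (30), October (31): 31 + 30 + 31 + 31 + 30 + 31 = 184 days.
November 1–14, 2075: 14 days.
Residual: 210 days.
Total: 4227 days.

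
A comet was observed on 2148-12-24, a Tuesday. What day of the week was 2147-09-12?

Count forward from the earlier date (September 12, 2147) to the later (December 24, 2148):
September 2147: 30 − 12 = 18 days remain.
Then 14 full months totalling 427 days.
December 1–24, 2148: 24 days.
Total: 18 + 427 + 24 = 469 days.
469 is a multiple of 7, so 2147-09-12 falls on the same weekday: Tuesday.

Tuesday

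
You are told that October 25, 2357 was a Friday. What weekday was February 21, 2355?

Monday

Count forward from the earlier date (February 21, 2355) to the later (October 25, 2357):
February 21, 2355 → February 21, 2356: 365 days.
February 21, 2356 → February 21, 2357: 366 days (2356 is a leap year).
February 2357: 28 − 21 = 7 days remain (2357 is not a leap year, so February has 28 days).
Then March (31), April (30), May (31), June (30), July (31), August (31), September (30): 31 + 30 + 31 + 30 + 31 + 31 + 30 = 214 days.
October 1–25, 2357: 25 days.
Residual: 246 days.
Total: 977 days.
977 mod 7 = 4, so 4 days before Friday is Monday.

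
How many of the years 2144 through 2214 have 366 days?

Years divisible by 4: 2144, 2148, …, 2212 — 18 in all.
Of these, 2200 is divisible by 100 but not 400, so not leap.
Leap years: 18 − 1 = 17.

17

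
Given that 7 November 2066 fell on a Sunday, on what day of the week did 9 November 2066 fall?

Tuesday

Within November 2066: 9 − 7 = 2 days.
2 mod 7 = 2, so 2 days after Sunday is Tuesday.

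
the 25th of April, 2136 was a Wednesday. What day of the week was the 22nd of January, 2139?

Thursday

April 25, 2136 → April 25, 2137: 365 days.
April 25, 2137 → April 25, 2138: 365 days.
April 2138: 30 − 25 = 5 days remain.
Then May (31), June (30), July (31), August (31), September (30), October (31), November (30), December (31): 31 + 30 + 31 + 31 + 30 + 31 + 30 + 31 = 245 days.
January 1–22, 2139: 22 days.
Residual: 272 days.
Total: 1002 days.
1002 mod 7 = 1, so 1 day after Wednesday is Thursday.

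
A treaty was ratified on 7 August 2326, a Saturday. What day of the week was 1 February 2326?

Count forward from the earlier date (February 1, 2326) to the later (August 7, 2326):
February 2326: 28 − 1 = 27 days remain (2326 is not a leap year, so February has 28 days).
Then March (31), April (30), May (31), June (30), July (31): 31 + 30 + 31 + 30 + 31 = 153 days.
August 1–7, 2326: 7 days.
Total: 27 + 153 + 7 = 187 days.
187 mod 7 = 5, so 5 days before Saturday is Monday.

Monday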